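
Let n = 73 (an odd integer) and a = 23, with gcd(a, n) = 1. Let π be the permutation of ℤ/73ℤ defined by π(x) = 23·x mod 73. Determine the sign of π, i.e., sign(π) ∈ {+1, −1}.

+1

Trace 37: π^k(37) = [37, 48, 9, 61, 16, 3, 69] for k=0..6.
The orbit structure of x ↦ 23x mod 73: 3 orbits of sizes [36, 36, 1].
73 − 3 = 70 transpositions; sign(π) = (−1)^70 = +1.
(23|73)_J = +1 (Zolotarev's lemma cross-check).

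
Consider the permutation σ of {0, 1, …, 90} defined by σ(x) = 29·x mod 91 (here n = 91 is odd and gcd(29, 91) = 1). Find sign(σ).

+1

Orbit of 1 under x↦29x: [1, 29, 22]… (length divides ord_91(29)).
π_29 has 35 disjoint cycles with lengths [3, 3, 3, 3, 3, 3, 3, 3, 3, 3, 3, 3, 3, 3, 3, 3, 3, 3, 3, 3, 3, 3, 3, 3, 3, 3, 3, 3, 1, 1, 1, 1, 1, 1, 1] on {0,…,90}.
91 − 35 = 56 transpositions; sign(π) = (−1)^56 = +1.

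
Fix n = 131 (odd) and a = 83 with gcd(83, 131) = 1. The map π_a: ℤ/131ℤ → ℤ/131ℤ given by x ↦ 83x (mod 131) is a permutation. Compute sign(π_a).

Start at x=118: 118 → 100 → 47 → 102 → 82 → 125 → 26 → … (one orbit).
π_83 has 2 disjoint cycles with lengths [130, 1] on {0,…,130}.
With 2 cycles on 131 points, sign = (−1)^{131−2} = -1.
Check: (83/131) = -1 by Zolotarev.

-1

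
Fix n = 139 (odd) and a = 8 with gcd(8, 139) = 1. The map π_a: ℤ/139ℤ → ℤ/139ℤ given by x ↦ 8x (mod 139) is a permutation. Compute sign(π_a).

-1

Start at x=8: 8 → 64 → 95 → 65 → 103 → 129 → 59 → … (one orbit).
The orbit structure of x ↦ 8x mod 139: 4 orbits of sizes [46, 46, 46, 1].
4 cycles on 139: each ℓ→(−1)^(ℓ−1), product (−1)^135 = -1.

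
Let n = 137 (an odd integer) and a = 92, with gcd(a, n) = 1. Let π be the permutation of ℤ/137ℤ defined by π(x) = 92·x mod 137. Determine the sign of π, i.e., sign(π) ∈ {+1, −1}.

-1

Start at x=62: 62 → 87 → 58 → 130 → 41 → 73 → 3 → … (one orbit).
2 cycles of lengths [136, 1].
n − c = 137 − 2 = 135; sign = (−1)^135 = -1.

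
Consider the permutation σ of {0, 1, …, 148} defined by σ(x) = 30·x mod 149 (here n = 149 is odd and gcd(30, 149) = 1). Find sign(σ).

Orbit of 46 under x↦30x: [46, 39, 127, 85, 17, 63, 102]… (length divides ord_149(30)).
The orbit structure of x ↦ 30x mod 149: 5 orbits of sizes [37, 37, 37, 37, 1].
Σ(ℓ_i−1) = 149−5 = 144; sign = (−1)^144 = +1.
Zolotarev: (30|149) = +1, matching the cycle-count sign.

+1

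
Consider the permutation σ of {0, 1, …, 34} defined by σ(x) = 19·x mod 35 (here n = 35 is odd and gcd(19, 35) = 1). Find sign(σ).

-1

Start at x=1: 1 → 19 → 11 → 34 → 16 → 24 → 1 (one orbit).
8 cycles of lengths [6, 6, 6, 6, 6, 2, 2, 1].
Σ(ℓ_i−1) = 35−8 = 27; sign = (−1)^27 = -1.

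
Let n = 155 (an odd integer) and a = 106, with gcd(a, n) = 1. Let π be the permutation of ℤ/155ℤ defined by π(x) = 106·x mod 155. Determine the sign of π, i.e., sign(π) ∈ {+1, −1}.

-1

Start at x=56: 56 → 46 → 71 → 86 → 126 → 26 → 121 → … (one orbit).
Cycle lengths of π_106 on ℤ/155ℤ: [30, 30, 30, 30, 30, 1, 1, 1, 1, 1]; 10 cycles in total.
155 − 10 = 145 transpositions; sign(π) = (−1)^145 = -1.
Zolotarev: (106|155) = -1, matching the cycle-count sign.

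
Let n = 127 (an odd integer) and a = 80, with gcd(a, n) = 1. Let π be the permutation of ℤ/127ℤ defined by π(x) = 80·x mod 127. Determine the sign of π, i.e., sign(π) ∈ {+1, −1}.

-1

Trace 1: π^k(1) = [1, 80, 50, 63, 87, 102, 32] for k=0..6.
π_80 has 4 disjoint cycles with lengths [42, 42, 42, 1] on {0,…,126}.
4 cycles on 127: each ℓ→(−1)^(ℓ−1), product (−1)^123 = -1.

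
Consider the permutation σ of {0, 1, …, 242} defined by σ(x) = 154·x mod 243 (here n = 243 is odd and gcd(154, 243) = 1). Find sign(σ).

Trace 208: π^k(208) = [208, 199, 28, 181, 172, 1, 154] for k=0..6.
Cycle type of π: 27×6 + 9×6 + 3×6 + 1×9; total 27 cycles.
243 − 27 = 216 transpositions; sign(π) = (−1)^216 = +1.

+1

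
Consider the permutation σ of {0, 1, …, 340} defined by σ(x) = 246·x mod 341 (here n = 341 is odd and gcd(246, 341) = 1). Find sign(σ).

-1

Start at x=47: 47 → 309 → 312 → 27 → 163 → 201 → 1 → … (one orbit).
Cycle type of π: 10×33 + 5×2 + 1; total 36 cycles.
n − c = 341 − 36 = 305; sign = (−1)^305 = -1.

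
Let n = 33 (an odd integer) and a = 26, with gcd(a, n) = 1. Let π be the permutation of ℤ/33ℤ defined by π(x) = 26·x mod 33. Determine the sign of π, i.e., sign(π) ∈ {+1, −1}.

Orbit of 23 under x↦26x: [23, 4, 5, 31, 14, 1, 26]… (length divides ord_33(26)).
6 cycles of lengths [10, 10, 5, 5, 2, 1].
With 6 cycles on 33 points, sign = (−1)^{33−6} = -1.

-1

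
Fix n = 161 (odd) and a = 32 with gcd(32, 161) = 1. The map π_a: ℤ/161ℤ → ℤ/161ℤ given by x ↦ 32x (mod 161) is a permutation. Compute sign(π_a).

+1

Start at x=18: 18 → 93 → 78 → 81 → 16 → 29 → 123 → … (one orbit).
π_32 has 9 disjoint cycles with lengths [33, 33, 33, 33, 11, 11, 3, 3, 1] on {0,…,160}.
Σ(ℓ_i−1) = 161−9 = 152; sign = (−1)^152 = +1.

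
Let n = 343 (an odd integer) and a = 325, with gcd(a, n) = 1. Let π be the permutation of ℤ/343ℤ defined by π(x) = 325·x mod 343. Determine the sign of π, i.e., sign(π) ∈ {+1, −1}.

-1

Trace 324: π^k(324) = [324, 342, 18, 19, 1, 325] for k=0..5.
π_325 has 58 disjoint cycles with lengths [6, 6, 6, 6, 6, 6, 6, 6, 6, 6, 6, 6, 6, 6, 6, 6, 6, 6, 6, 6, 6, 6, 6, 6, 6, 6, 6, 6, 6, 6, 6, 6, 6, 6, 6, 6, 6, 6, 6, 6, 6, 6, 6, 6, 6, 6, 6, 6, 6, 6, 6, 6, 6, 6, 6, 6, 6, 1] on {0,…,342}.
sign(π) = (−1)^{n − #cycles} = (−1)^{343−58} = (−1)^285 = -1.
(325|343)_J = -1 (Zolotarev's lemma cross-check).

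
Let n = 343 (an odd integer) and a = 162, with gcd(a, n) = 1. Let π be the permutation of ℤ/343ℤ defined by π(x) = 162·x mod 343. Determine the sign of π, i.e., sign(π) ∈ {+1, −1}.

Start at x=92: 92 → 155 → 71 → 183 → 148 → 309 → 323 → … (one orbit).
19 cycles of lengths [49, 49, 49, 49, 49, 49, 7, 7, 7, 7, 7, 7, 1, 1, 1, 1, 1, 1, 1].
sign(π) = (−1)^{n − #cycles} = (−1)^{343−19} = (−1)^324 = +1.
The Jacobi symbol (162|343) = +1 (Zolotarev) agrees.

+1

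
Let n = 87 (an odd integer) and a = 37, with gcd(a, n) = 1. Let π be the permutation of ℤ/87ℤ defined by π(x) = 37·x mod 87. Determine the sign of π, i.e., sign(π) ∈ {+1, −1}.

Trace 76: π^k(76) = [76, 28, 79, 52, 10, 22, 31] for k=0..6.
Cycle lengths of π_37 on ℤ/87ℤ: [28, 28, 28, 1, 1, 1]; 6 cycles in total.
With 6 cycles on 87 points, sign = (−1)^{87−6} = -1.
Check: (37/87) = -1 by Zolotarev.

-1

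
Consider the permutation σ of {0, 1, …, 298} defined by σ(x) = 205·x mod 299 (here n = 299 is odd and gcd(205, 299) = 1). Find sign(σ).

Start at x=90: 90 → 211 → 199 → 131 → 244 → 87 → 194 → … (one orbit).
The orbit structure of x ↦ 205x mod 299: 8 orbits of sizes [66, 66, 66, 66, 22, 6, 6, 1].
sign(π) = (−1)^{n − #cycles} = (−1)^{299−8} = (−1)^291 = -1.
The Jacobi symbol (205|299) = -1 (Zolotarev) agrees.

-1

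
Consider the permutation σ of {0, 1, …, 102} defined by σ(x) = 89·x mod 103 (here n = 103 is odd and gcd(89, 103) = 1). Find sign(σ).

-1

Trace 30: π^k(30) = [30, 95, 9, 80, 13, 24, 76] for k=0..6.
Decompose π into cycles: lengths [34, 34, 34, 1] (4 cycles, including the fixed point 0).
n − c = 103 − 4 = 99; sign = (−1)^99 = -1.
(89|103)_J = -1 (Zolotarev's lemma cross-check).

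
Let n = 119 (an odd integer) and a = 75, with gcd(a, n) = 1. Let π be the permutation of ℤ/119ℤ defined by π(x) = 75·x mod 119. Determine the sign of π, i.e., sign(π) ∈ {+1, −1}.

+1

Trace 54: π^k(54) = [54, 4, 62, 9, 80, 50, 61] for k=0..6.
Decompose π into cycles: lengths [48, 48, 16, 6, 1] (5 cycles, including the fixed point 0).
n − c = 119 − 5 = 114; sign = (−1)^114 = +1.
The Jacobi symbol (75|119) = +1 (Zolotarev) agrees.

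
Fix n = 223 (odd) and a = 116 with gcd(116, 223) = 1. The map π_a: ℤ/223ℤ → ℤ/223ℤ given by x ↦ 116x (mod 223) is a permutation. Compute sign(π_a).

+1

Trace 169: π^k(169) = [169, 203, 133, 41, 73, 217, 196] for k=0..6.
π_116 has 3 disjoint cycles with lengths [111, 111, 1] on {0,…,222}.
Σ(ℓ_i−1) = 223−3 = 220; sign = (−1)^220 = +1.
Check: (116/223) = +1 by Zolotarev.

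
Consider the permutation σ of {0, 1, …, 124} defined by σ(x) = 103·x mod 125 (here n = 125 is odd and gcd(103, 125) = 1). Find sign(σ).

-1

Start at x=54: 54 → 62 → 11 → 8 → 74 → 122 → 66 → … (one orbit).
Cycle type of π: 100 + 20 + 4 + 1; total 4 cycles.
125 − 4 = 121 transpositions; sign(π) = (−1)^121 = -1.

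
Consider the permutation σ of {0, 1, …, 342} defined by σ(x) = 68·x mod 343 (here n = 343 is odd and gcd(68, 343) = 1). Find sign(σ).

Orbit of 31 under x↦68x: [31, 50, 313, 18, 195, 226, 276]… (length divides ord_343(68)).
π_68 has 16 disjoint cycles with lengths [42, 42, 42, 42, 42, 42, 42, 6, 6, 6, 6, 6, 6, 6, 6, 1] on {0,…,342}.
Σ(ℓ_i−1) = 343−16 = 327; sign = (−1)^327 = -1.
The Jacobi symbol (68|343) = -1 (Zolotarev) agrees.

-1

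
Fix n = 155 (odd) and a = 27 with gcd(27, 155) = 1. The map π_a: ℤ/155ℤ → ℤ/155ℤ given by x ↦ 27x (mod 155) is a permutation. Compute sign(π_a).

Orbit of 27 under x↦27x: [27, 109, 153, 101, 92, 4, 108]… (length divides ord_155(27)).
The orbit structure of x ↦ 27x mod 155: 11 orbits of sizes [20, 20, 20, 20, 20, 20, 10, 10, 10, 4, 1].
155 − 11 = 144 transpositions; sign(π) = (−1)^144 = +1.
The Jacobi symbol (27|155) = +1 (Zolotarev) agrees.

+1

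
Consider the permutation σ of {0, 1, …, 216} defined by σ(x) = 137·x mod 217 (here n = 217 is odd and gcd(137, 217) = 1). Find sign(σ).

-1

Start at x=37: 37 → 78 → 53 → 100 → 29 → 67 → 65 → … (one orbit).
The orbit structure of x ↦ 137x mod 217: 10 orbits of sizes [30, 30, 30, 30, 30, 30, 30, 3, 3, 1].
sign(π) = (−1)^{n − #cycles} = (−1)^{217−10} = (−1)^207 = -1.
Zolotarev: (137|217) = -1, matching the cycle-count sign.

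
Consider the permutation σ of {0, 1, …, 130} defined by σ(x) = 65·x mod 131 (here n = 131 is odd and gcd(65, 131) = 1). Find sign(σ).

Start at x=34: 34 → 114 → 74 → 94 → 84 → 89 → 21 → … (one orbit).
π_65 has 3 disjoint cycles with lengths [65, 65, 1] on {0,…,130}.
With 3 cycles on 131 points, sign = (−1)^{131−3} = +1.
Zolotarev: (65|131) = +1, matching the cycle-count sign.

+1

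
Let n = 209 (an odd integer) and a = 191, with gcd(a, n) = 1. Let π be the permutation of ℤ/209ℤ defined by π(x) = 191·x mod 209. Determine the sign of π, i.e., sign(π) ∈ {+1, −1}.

+1

Orbit of 1 under x↦191x: [1, 191, 115, 20, 58]… (length divides ord_209(191)).
Cycle type of π: 5×38 + 1×19; total 57 cycles.
n − c = 209 − 57 = 152; sign = (−1)^152 = +1.
Via Zolotarev, sign(π_{191}) = (191|209) = +1.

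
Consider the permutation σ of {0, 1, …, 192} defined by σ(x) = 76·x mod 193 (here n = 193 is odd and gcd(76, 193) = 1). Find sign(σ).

Orbit of 192 under x↦76x: [192, 117, 14, 99, 190, 158, 42]… (length divides ord_193(76)).
Cycle lengths of π_76 on ℤ/193ℤ: [64, 64, 64, 1]; 4 cycles in total.
193 − 4 = 189 transpositions; sign(π) = (−1)^189 = -1.
The Jacobi symbol (76|193) = -1 (Zolotarev) agrees.

-1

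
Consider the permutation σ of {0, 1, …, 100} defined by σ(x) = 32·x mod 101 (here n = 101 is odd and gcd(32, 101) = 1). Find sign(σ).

Orbit of 10 under x↦32x: [10, 17, 39, 36, 41, 100, 69]… (length divides ord_101(32)).
6 cycles of lengths [20, 20, 20, 20, 20, 1].
6 cycles on 101: each ℓ→(−1)^(ℓ−1), product (−1)^95 = -1.

-1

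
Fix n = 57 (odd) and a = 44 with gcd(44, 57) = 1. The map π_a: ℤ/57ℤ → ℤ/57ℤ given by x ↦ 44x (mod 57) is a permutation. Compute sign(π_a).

-1

Start at x=4: 4 → 5 → 49 → 47 → 16 → 20 → 25 → … (one orbit).
Cycle lengths of π_44 on ℤ/57ℤ: [18, 18, 9, 9, 2, 1]; 6 cycles in total.
With 6 cycles on 57 points, sign = (−1)^{57−6} = -1.
Zolotarev: (44|57) = -1, matching the cycle-count sign.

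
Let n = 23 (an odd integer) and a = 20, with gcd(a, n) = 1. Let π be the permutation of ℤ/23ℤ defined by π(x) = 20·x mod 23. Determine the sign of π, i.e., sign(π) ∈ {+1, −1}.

-1

Start at x=3: 3 → 14 → 4 → 11 → 13 → 7 → 2 → … (one orbit).
2 cycles of lengths [22, 1].
n − c = 23 − 2 = 21; sign = (−1)^21 = -1.
The Jacobi symbol (20|23) = -1 (Zolotarev) agrees.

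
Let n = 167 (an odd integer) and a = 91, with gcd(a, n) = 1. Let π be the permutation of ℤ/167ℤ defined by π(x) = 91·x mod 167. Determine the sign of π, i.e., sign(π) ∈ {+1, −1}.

Trace 62: π^k(62) = [62, 131, 64, 146, 93, 113, 96] for k=0..6.
The orbit structure of x ↦ 91x mod 167: 2 orbits of sizes [166, 1].
sign(π) = (−1)^{n − #cycles} = (−1)^{167−2} = (−1)^165 = -1.

-1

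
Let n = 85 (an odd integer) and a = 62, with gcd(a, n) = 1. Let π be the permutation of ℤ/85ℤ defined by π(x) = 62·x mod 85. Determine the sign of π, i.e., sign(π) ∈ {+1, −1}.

Trace 62: π^k(62) = [62, 19, 73, 21, 27, 59, 3] for k=0..6.
7 cycles of lengths [16, 16, 16, 16, 16, 4, 1].
7 cycles on 85: each ℓ→(−1)^(ℓ−1), product (−1)^78 = +1.
Via Zolotarev, sign(π_{62}) = (62|85) = +1.

+1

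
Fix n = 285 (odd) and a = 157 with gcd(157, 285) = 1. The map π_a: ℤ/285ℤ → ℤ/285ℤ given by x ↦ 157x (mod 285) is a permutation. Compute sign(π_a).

Start at x=199: 199 → 178 → 16 → 232 → 229 → 43 → 196 → … (one orbit).
Decompose π into cycles: lengths [36, 36, 36, 36, 36, 36, 9, 9, 9, 9, 9, 9, 4, 4, 4, 1, 1, 1] (18 cycles, including the fixed point 0).
285 − 18 = 267 transpositions; sign(π) = (−1)^267 = -1.

-1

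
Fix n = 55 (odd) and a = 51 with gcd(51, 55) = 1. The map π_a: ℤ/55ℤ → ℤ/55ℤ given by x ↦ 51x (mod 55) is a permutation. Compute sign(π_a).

Start at x=6: 6 → 31 → 41 → 1 → 51 → 16 → 46 → … (one orbit).
Cycle lengths of π_51 on ℤ/55ℤ: [10, 10, 10, 10, 10, 1, 1, 1, 1, 1]; 10 cycles in total.
With 10 cycles on 55 points, sign = (−1)^{55−10} = -1.

-1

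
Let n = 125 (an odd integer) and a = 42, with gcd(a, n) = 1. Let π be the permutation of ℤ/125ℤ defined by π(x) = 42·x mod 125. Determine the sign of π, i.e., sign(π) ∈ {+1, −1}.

-1

Trace 26: π^k(26) = [26, 92, 114, 38, 96, 32, 94] for k=0..6.
π_42 has 4 disjoint cycles with lengths [100, 20, 4, 1] on {0,…,124}.
n − c = 125 − 4 = 121; sign = (−1)^121 = -1.
Via Zolotarev, sign(π_{42}) = (42|125) = -1.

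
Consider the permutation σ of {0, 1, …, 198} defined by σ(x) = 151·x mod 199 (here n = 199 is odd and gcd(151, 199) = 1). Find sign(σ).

Orbit of 123 under x↦151x: [123, 66, 16, 28, 49, 36, 63]… (length divides ord_199(151)).
Cycle type of π: 99×2 + 1; total 3 cycles.
sign(π) = (−1)^{n − #cycles} = (−1)^{199−3} = (−1)^196 = +1.

+1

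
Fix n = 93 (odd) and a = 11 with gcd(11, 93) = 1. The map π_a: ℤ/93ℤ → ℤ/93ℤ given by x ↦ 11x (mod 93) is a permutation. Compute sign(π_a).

Orbit of 77 under x↦11x: [77, 10, 17, 1, 11, 28, 29]… (length divides ord_93(11)).
Decompose π into cycles: lengths [30, 30, 30, 2, 1] (5 cycles, including the fixed point 0).
n − c = 93 − 5 = 88; sign = (−1)^88 = +1.

+1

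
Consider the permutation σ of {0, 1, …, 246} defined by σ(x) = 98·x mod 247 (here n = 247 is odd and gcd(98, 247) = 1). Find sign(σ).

Orbit of 64 under x↦98x: [64, 97, 120, 151, 225, 67, 144]… (length divides ord_247(98)).
The orbit structure of x ↦ 98x mod 247: 9 orbits of sizes [36, 36, 36, 36, 36, 36, 18, 12, 1].
sign(π) = (−1)^{n − #cycles} = (−1)^{247−9} = (−1)^238 = +1.
Via Zolotarev, sign(π_{98}) = (98|247) = +1.

+1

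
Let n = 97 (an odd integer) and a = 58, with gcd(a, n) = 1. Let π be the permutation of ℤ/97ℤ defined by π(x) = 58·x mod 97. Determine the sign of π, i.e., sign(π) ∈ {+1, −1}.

Trace 56: π^k(56) = [56, 47, 10, 95, 78, 62, 7] for k=0..6.
2 cycles of lengths [96, 1].
With 2 cycles on 97 points, sign = (−1)^{97−2} = -1.

-1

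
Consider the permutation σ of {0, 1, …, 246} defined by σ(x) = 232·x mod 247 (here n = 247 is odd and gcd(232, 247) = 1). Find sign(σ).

Start at x=96: 96 → 42 → 111 → 64 → 28 → 74 → 125 → … (one orbit).
10 cycles of lengths [36, 36, 36, 36, 36, 36, 12, 9, 9, 1].
247 − 10 = 237 transpositions; sign(π) = (−1)^237 = -1.

-1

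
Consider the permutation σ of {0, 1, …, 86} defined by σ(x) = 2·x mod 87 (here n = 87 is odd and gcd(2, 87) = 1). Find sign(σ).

Start at x=44: 44 → 1 → 2 → 4 → 8 → 16 → 32 → … (one orbit).
Cycle lengths of π_2 on ℤ/87ℤ: [28, 28, 28, 2, 1]; 5 cycles in total.
87 − 5 = 82 transpositions; sign(π) = (−1)^82 = +1.
Zolotarev: (2|87) = +1, matching the cycle-count sign.

+1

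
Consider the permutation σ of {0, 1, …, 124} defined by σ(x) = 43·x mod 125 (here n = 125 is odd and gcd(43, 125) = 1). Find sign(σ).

Start at x=124: 124 → 82 → 26 → 118 → 74 → 57 → 76 → … (one orbit).
The orbit structure of x ↦ 43x mod 125: 12 orbits of sizes [20, 20, 20, 20, 20, 4, 4, 4, 4, 4, 4, 1].
12 cycles on 125: each ℓ→(−1)^(ℓ−1), product (−1)^113 = -1.
Check: (43/125) = -1 by Zolotarev.

-1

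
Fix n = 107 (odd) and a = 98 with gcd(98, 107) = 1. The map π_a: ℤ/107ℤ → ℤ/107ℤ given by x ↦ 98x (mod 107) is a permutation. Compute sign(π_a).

Trace 47: π^k(47) = [47, 5, 62, 84, 100, 63, 75] for k=0..6.
π_98 has 2 disjoint cycles with lengths [106, 1] on {0,…,106}.
sign(π) = (−1)^{n − #cycles} = (−1)^{107−2} = (−1)^105 = -1.

-1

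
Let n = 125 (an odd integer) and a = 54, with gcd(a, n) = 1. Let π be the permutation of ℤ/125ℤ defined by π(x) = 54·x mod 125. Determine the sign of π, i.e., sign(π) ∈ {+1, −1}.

Start at x=44: 44 → 1 → 54 → 41 → 89 → 56 → 24 → … (one orbit).
7 cycles of lengths [50, 50, 10, 10, 2, 2, 1].
125 − 7 = 118 transpositions; sign(π) = (−1)^118 = +1.
The Jacobi symbol (54|125) = +1 (Zolotarev) agrees.

+1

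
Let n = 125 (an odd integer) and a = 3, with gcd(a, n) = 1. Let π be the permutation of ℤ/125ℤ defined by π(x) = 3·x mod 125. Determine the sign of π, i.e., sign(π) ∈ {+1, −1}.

-1

Trace 73: π^k(73) = [73, 94, 32, 96, 38, 114, 92] for k=0..6.
4 cycles of lengths [100, 20, 4, 1].
With 4 cycles on 125 points, sign = (−1)^{125−4} = -1.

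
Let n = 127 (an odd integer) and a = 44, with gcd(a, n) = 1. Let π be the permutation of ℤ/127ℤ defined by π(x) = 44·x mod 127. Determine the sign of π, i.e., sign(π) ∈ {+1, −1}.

Trace 94: π^k(94) = [94, 72, 120, 73, 37, 104, 4] for k=0..6.
Decompose π into cycles: lengths [63, 63, 1] (3 cycles, including the fixed point 0).
n − c = 127 − 3 = 124; sign = (−1)^124 = +1.
Zolotarev: (44|127) = +1, matching the cycle-count sign.

+1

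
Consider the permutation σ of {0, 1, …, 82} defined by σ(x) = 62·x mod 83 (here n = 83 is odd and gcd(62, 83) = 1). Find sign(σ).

Start at x=58: 58 → 27 → 14 → 38 → 32 → 75 → 2 → … (one orbit).
The orbit structure of x ↦ 62x mod 83: 2 orbits of sizes [82, 1].
Σ(ℓ_i−1) = 83−2 = 81; sign = (−1)^81 = -1.
The Jacobi symbol (62|83) = -1 (Zolotarev) agrees.

-1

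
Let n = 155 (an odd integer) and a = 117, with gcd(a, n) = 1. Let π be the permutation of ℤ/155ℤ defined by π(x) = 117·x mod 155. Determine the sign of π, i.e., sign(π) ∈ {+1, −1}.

+1

Start at x=48: 48 → 36 → 27 → 59 → 83 → 101 → 37 → … (one orbit).
π_117 has 5 disjoint cycles with lengths [60, 60, 30, 4, 1] on {0,…,154}.
With 5 cycles on 155 points, sign = (−1)^{155−5} = +1.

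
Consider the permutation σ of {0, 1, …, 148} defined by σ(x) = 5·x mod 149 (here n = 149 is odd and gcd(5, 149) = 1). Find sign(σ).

Orbit of 123 under x↦5x: [123, 19, 95, 28, 140, 104, 73]… (length divides ord_149(5)).
π_5 has 5 disjoint cycles with lengths [37, 37, 37, 37, 1] on {0,…,148}.
With 5 cycles on 149 points, sign = (−1)^{149−5} = +1.
Check: (5/149) = +1 by Zolotarev.

+1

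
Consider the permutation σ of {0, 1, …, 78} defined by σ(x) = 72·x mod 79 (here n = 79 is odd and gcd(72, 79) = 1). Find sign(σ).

Orbit of 23 under x↦72x: [23, 76, 21, 11, 2, 65, 19]… (length divides ord_79(72)).
3 cycles of lengths [39, 39, 1].
3 cycles on 79: each ℓ→(−1)^(ℓ−1), product (−1)^76 = +1.

+1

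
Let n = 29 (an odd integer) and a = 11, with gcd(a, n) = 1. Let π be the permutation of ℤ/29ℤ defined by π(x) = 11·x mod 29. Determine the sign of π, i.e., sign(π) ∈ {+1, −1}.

Orbit of 11 under x↦11x: [11, 5, 26, 25, 14, 9, 12]… (length divides ord_29(11)).
Cycle lengths of π_11 on ℤ/29ℤ: [28, 1]; 2 cycles in total.
sign(π) = (−1)^{n − #cycles} = (−1)^{29−2} = (−1)^27 = -1.
(11|29)_J = -1 (Zolotarev's lemma cross-check).

-1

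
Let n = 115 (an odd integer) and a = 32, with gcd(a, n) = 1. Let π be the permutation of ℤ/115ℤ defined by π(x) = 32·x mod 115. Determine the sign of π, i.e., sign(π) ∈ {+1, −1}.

-1

Orbit of 72 under x↦32x: [72, 4, 13, 71, 87, 24, 78]… (length divides ord_115(32)).
Cycle type of π: 44×2 + 11×2 + 4 + 1; total 6 cycles.
Σ(ℓ_i−1) = 115−6 = 109; sign = (−1)^109 = -1.
The Jacobi symbol (32|115) = -1 (Zolotarev) agrees.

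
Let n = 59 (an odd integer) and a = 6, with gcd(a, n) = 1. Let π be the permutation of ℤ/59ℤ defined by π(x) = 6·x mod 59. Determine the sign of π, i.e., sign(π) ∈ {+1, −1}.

-1

Start at x=40: 40 → 4 → 24 → 26 → 38 → 51 → 11 → … (one orbit).
2 cycles of lengths [58, 1].
With 2 cycles on 59 points, sign = (−1)^{59−2} = -1.
(6|59)_J = -1 (Zolotarev's lemma cross-check).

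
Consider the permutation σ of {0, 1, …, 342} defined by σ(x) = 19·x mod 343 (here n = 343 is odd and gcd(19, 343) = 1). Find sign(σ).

Orbit of 324 under x↦19x: [324, 325, 1, 19, 18, 342]… (length divides ord_343(19)).
Cycle type of π: 6×57 + 1; total 58 cycles.
With 58 cycles on 343 points, sign = (−1)^{343−58} = -1.
Via Zolotarev, sign(π_{19}) = (19|343) = -1.

-1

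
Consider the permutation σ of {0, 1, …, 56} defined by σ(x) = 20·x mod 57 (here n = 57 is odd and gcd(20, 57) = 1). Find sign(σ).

-1

Trace 1: π^k(1) = [1, 20] for k=0..1.
Cycle lengths of π_20 on ℤ/57ℤ: [2, 2, 2, 2, 2, 2, 2, 2, 2, 2, 2, 2, 2, 2, 2, 2, 2, 2, 2, 1, 1, 1, 1, 1, 1, 1, 1, 1, 1, 1, 1, 1, 1, 1, 1, 1, 1, 1]; 38 cycles in total.
n − c = 57 − 38 = 19; sign = (−1)^19 = -1.
The Jacobi symbol (20|57) = -1 (Zolotarev) agrees.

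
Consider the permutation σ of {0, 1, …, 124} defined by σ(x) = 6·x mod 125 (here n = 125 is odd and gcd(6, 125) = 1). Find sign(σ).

Start at x=106: 106 → 11 → 66 → 21 → 1 → 6 → 36 → … (one orbit).
π_6 has 13 disjoint cycles with lengths [25, 25, 25, 25, 5, 5, 5, 5, 1, 1, 1, 1, 1] on {0,…,124}.
13 cycles on 125: each ℓ→(−1)^(ℓ−1), product (−1)^112 = +1.
(6|125)_J = +1 (Zolotarev's lemma cross-check).

+1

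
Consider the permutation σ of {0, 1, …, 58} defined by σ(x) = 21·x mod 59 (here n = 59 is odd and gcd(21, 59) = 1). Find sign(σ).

+1

Trace 46: π^k(46) = [46, 22, 49, 26, 15, 20, 7] for k=0..6.
Cycle type of π: 29×2 + 1; total 3 cycles.
n − c = 59 − 3 = 56; sign = (−1)^56 = +1.
The Jacobi symbol (21|59) = +1 (Zolotarev) agrees.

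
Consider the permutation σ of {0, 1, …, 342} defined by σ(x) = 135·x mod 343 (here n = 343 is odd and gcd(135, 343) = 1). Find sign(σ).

+1

Start at x=156: 156 → 137 → 316 → 128 → 130 → 57 → 149 → … (one orbit).
π_135 has 7 disjoint cycles with lengths [147, 147, 21, 21, 3, 3, 1] on {0,…,342}.
With 7 cycles on 343 points, sign = (−1)^{343−7} = +1.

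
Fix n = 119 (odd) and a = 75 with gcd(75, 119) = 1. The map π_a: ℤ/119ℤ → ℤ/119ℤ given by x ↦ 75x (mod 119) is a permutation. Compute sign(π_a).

Start at x=72: 72 → 45 → 43 → 12 → 67 → 27 → 2 → … (one orbit).
π_75 has 5 disjoint cycles with lengths [48, 48, 16, 6, 1] on {0,…,118}.
With 5 cycles on 119 points, sign = (−1)^{119−5} = +1.

+1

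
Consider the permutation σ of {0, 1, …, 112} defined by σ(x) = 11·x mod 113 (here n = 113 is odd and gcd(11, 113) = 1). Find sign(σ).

+1

Orbit of 2 under x↦11x: [2, 22, 16, 63, 15, 52, 7]… (length divides ord_113(11)).
π_11 has 3 disjoint cycles with lengths [56, 56, 1] on {0,…,112}.
With 3 cycles on 113 points, sign = (−1)^{113−3} = +1.
The Jacobi symbol (11|113) = +1 (Zolotarev) agrees.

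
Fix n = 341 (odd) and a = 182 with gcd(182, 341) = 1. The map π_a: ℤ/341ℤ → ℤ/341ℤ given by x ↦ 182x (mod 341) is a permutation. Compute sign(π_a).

Orbit of 178 under x↦182x: [178, 1, 182, 47, 29, 163, 340]… (length divides ord_341(182)).
Decompose π into cycles: lengths [10, 10, 10, 10, 10, 10, 10, 10, 10, 10, 10, 10, 10, 10, 10, 10, 10, 10, 10, 10, 10, 10, 10, 10, 10, 10, 10, 10, 10, 10, 10, 10, 10, 10, 1] (35 cycles, including the fixed point 0).
Σ(ℓ_i−1) = 341−35 = 306; sign = (−1)^306 = +1.
Zolotarev: (182|341) = +1, matching the cycle-count sign.

+1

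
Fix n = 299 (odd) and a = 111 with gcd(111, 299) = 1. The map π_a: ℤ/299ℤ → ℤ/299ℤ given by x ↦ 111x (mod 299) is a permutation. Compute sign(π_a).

+1

Start at x=12: 12 → 136 → 146 → 60 → 82 → 132 → 1 → … (one orbit).
π_111 has 5 disjoint cycles with lengths [132, 132, 22, 12, 1] on {0,…,298}.
5 cycles on 299: each ℓ→(−1)^(ℓ−1), product (−1)^294 = +1.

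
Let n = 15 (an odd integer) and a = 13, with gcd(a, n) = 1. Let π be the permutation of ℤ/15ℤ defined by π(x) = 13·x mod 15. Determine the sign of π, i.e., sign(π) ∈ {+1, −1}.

-1

Trace 1: π^k(1) = [1, 13, 4, 7] for k=0..3.
The orbit structure of x ↦ 13x mod 15: 6 orbits of sizes [4, 4, 4, 1, 1, 1].
n − c = 15 − 6 = 9; sign = (−1)^9 = -1.
Zolotarev: (13|15) = -1, matching the cycle-count sign.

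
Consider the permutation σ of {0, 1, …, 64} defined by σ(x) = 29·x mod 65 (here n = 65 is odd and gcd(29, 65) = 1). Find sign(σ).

+1

Start at x=1: 1 → 29 → 61 → 14 → 16 → 9 → 1 (one orbit).
15 cycles of lengths [6, 6, 6, 6, 6, 6, 6, 6, 3, 3, 3, 3, 2, 2, 1].
65 − 15 = 50 transpositions; sign(π) = (−1)^50 = +1.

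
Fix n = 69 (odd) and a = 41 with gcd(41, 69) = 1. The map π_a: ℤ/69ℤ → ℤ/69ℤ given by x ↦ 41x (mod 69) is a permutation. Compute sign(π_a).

Trace 64: π^k(64) = [64, 2, 13, 50, 49, 8, 52] for k=0..6.
The orbit structure of x ↦ 41x mod 69: 6 orbits of sizes [22, 22, 11, 11, 2, 1].
With 6 cycles on 69 points, sign = (−1)^{69−6} = -1.

-1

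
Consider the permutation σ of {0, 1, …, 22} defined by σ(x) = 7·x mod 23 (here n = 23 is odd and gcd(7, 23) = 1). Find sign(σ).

Start at x=6: 6 → 19 → 18 → 11 → 8 → 10 → 1 → … (one orbit).
π_7 has 2 disjoint cycles with lengths [22, 1] on {0,…,22}.
With 2 cycles on 23 points, sign = (−1)^{23−2} = -1.
Zolotarev: (7|23) = -1, matching the cycle-count sign.

-1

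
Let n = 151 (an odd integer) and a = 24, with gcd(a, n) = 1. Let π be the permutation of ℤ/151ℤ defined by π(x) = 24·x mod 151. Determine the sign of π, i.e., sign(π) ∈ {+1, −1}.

Orbit of 84 under x↦24x: [84, 53, 64, 26, 20, 27, 44]… (length divides ord_151(24)).
Cycle lengths of π_24 on ℤ/151ℤ: [50, 50, 50, 1]; 4 cycles in total.
n − c = 151 − 4 = 147; sign = (−1)^147 = -1.
(24|151)_J = -1 (Zolotarev's lemma cross-check).

-1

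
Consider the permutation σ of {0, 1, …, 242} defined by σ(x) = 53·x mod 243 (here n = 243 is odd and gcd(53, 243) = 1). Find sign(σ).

-1

Orbit of 163 under x↦53x: [163, 134, 55, 242, 190, 107, 82]… (length divides ord_243(53)).
Decompose π into cycles: lengths [18, 18, 18, 18, 18, 18, 18, 18, 18, 6, 6, 6, 6, 6, 6, 6, 6, 6, 2, 2, 2, 2, 2, 2, 2, 2, 2, 2, 2, 2, 2, 1] (32 cycles, including the fixed point 0).
sign(π) = (−1)^{n − #cycles} = (−1)^{243−32} = (−1)^211 = -1.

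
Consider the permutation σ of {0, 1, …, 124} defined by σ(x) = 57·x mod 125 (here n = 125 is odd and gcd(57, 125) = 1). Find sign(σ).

-1

Start at x=68: 68 → 1 → 57 → 124 → 68 (one orbit).
Cycle lengths of π_57 on ℤ/125ℤ: [4, 4, 4, 4, 4, 4, 4, 4, 4, 4, 4, 4, 4, 4, 4, 4, 4, 4, 4, 4, 4, 4, 4, 4, 4, 4, 4, 4, 4, 4, 4, 1]; 32 cycles in total.
32 cycles on 125: each ℓ→(−1)^(ℓ−1), product (−1)^93 = -1.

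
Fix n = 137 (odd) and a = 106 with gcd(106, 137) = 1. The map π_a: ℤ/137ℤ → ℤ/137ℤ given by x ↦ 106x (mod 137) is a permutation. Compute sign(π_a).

-1

Trace 25: π^k(25) = [25, 47, 50, 94, 100, 51, 63] for k=0..6.
π_106 has 2 disjoint cycles with lengths [136, 1] on {0,…,136}.
n − c = 137 − 2 = 135; sign = (−1)^135 = -1.
(106|137)_J = -1 (Zolotarev's lemma cross-check).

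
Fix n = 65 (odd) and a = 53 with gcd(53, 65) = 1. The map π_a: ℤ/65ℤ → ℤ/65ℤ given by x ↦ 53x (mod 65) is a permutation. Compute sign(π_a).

-1

Orbit of 27 under x↦53x: [27, 1, 53, 14]… (length divides ord_65(53)).
Decompose π into cycles: lengths [4, 4, 4, 4, 4, 4, 4, 4, 4, 4, 4, 4, 4, 1, 1, 1, 1, 1, 1, 1, 1, 1, 1, 1, 1, 1] (26 cycles, including the fixed point 0).
Σ(ℓ_i−1) = 65−26 = 39; sign = (−1)^39 = -1.
(53|65)_J = -1 (Zolotarev's lemma cross-check).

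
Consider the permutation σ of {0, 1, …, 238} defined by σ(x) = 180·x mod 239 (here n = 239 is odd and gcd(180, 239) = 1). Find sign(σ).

Start at x=198: 198 → 29 → 201 → 91 → 128 → 96 → 72 → … (one orbit).
Cycle type of π: 119×2 + 1; total 3 cycles.
239 − 3 = 236 transpositions; sign(π) = (−1)^236 = +1.
Check: (180/239) = +1 by Zolotarev.

+1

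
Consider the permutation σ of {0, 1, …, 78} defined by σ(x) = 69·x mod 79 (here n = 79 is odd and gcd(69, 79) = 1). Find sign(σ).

-1

Trace 22: π^k(22) = [22, 17, 67, 41, 64, 71, 1] for k=0..6.
Cycle lengths of π_69 on ℤ/79ℤ: [26, 26, 26, 1]; 4 cycles in total.
sign(π) = (−1)^{n − #cycles} = (−1)^{79−4} = (−1)^75 = -1.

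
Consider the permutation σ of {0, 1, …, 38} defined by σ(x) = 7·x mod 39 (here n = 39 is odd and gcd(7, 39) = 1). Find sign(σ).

-1

Orbit of 22 under x↦7x: [22, 37, 25, 19, 16, 34, 4]… (length divides ord_39(7)).
Decompose π into cycles: lengths [12, 12, 12, 1, 1, 1] (6 cycles, including the fixed point 0).
sign(π) = (−1)^{n − #cycles} = (−1)^{39−6} = (−1)^33 = -1.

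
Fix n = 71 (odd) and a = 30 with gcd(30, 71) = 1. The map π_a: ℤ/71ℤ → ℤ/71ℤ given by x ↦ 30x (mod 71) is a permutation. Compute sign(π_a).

Start at x=45: 45 → 1 → 30 → 48 → 20 → 32 → 37 → 45 (one orbit).
Decompose π into cycles: lengths [7, 7, 7, 7, 7, 7, 7, 7, 7, 7, 1] (11 cycles, including the fixed point 0).
With 11 cycles on 71 points, sign = (−1)^{71−11} = +1.

+1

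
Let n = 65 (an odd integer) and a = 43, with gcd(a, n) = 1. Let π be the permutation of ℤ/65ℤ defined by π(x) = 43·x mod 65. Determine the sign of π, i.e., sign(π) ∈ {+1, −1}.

-1

Orbit of 9 under x↦43x: [9, 62, 1, 43, 29, 12, 61]… (length divides ord_65(43)).
Cycle type of π: 12×4 + 6×2 + 4 + 1; total 8 cycles.
65 − 8 = 57 transpositions; sign(π) = (−1)^57 = -1.
(43|65)_J = -1 (Zolotarev's lemma cross-check).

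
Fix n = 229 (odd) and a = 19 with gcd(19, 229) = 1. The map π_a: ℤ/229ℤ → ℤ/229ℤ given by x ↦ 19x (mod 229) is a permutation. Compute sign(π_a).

+1

Trace 171: π^k(171) = [171, 43, 130, 180, 214, 173, 81] for k=0..6.
5 cycles of lengths [57, 57, 57, 57, 1].
Σ(ℓ_i−1) = 229−5 = 224; sign = (−1)^224 = +1.
(19|229)_J = +1 (Zolotarev's lemma cross-check).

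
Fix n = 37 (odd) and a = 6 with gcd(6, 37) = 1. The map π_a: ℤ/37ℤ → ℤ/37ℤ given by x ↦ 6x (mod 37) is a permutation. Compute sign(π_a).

-1

Start at x=36: 36 → 31 → 1 → 6 → 36 (one orbit).
Decompose π into cycles: lengths [4, 4, 4, 4, 4, 4, 4, 4, 4, 1] (10 cycles, including the fixed point 0).
37 − 10 = 27 transpositions; sign(π) = (−1)^27 = -1.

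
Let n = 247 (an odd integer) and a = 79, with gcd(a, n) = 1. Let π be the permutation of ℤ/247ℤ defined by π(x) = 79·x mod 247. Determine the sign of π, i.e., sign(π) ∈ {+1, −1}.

Trace 92: π^k(92) = [92, 105, 144, 14, 118, 183, 131] for k=0..6.
The orbit structure of x ↦ 79x mod 247: 26 orbits of sizes [18, 18, 18, 18, 18, 18, 18, 18, 18, 18, 18, 18, 18, 1, 1, 1, 1, 1, 1, 1, 1, 1, 1, 1, 1, 1].
26 cycles on 247: each ℓ→(−1)^(ℓ−1), product (−1)^221 = -1.
(79|247)_J = -1 (Zolotarev's lemma cross-check).

-1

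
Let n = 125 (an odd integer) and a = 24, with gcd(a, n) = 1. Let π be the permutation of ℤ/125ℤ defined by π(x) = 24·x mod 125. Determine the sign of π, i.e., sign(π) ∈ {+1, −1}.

Trace 101: π^k(101) = [101, 49, 51, 99, 1, 24, 76] for k=0..6.
Cycle type of π: 10×10 + 2×12 + 1; total 23 cycles.
With 23 cycles on 125 points, sign = (−1)^{125−23} = +1.
Via Zolotarev, sign(π_{24}) = (24|125) = +1.

+1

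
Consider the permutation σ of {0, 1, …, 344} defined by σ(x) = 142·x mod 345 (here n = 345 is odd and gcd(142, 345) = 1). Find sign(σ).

-1

Start at x=49: 49 → 58 → 301 → 307 → 124 → 13 → 121 → … (one orbit).
18 cycles of lengths [44, 44, 44, 44, 44, 44, 11, 11, 11, 11, 11, 11, 4, 4, 4, 1, 1, 1].
sign(π) = (−1)^{n − #cycles} = (−1)^{345−18} = (−1)^327 = -1.
Via Zolotarev, sign(π_{142}) = (142|345) = -1.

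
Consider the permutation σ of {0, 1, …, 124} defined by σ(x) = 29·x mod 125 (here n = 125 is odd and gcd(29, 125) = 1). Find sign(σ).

+1

Orbit of 41 under x↦29x: [41, 64, 106, 74, 21, 109, 36]… (length divides ord_125(29)).
Cycle type of π: 50×2 + 10×2 + 2×2 + 1; total 7 cycles.
Σ(ℓ_i−1) = 125−7 = 118; sign = (−1)^118 = +1.
Via Zolotarev, sign(π_{29}) = (29|125) = +1.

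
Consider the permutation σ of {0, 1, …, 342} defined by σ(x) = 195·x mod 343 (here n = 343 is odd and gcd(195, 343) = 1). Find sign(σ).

-1

Start at x=246: 246 → 293 → 197 → 342 → 148 → 48 → 99 → … (one orbit).
Decompose π into cycles: lengths [14, 14, 14, 14, 14, 14, 14, 14, 14, 14, 14, 14, 14, 14, 14, 14, 14, 14, 14, 14, 14, 2, 2, 2, 2, 2, 2, 2, 2, 2, 2, 2, 2, 2, 2, 2, 2, 2, 2, 2, 2, 2, 2, 2, 2, 1] (46 cycles, including the fixed point 0).
343 − 46 = 297 transpositions; sign(π) = (−1)^297 = -1.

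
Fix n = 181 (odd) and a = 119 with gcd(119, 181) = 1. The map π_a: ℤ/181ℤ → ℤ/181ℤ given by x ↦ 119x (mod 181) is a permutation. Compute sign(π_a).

+1

Trace 80: π^k(80) = [80, 108, 1, 119, 43, 49, 39] for k=0..6.
The orbit structure of x ↦ 119x mod 181: 11 orbits of sizes [18, 18, 18, 18, 18, 18, 18, 18, 18, 18, 1].
181 − 11 = 170 transpositions; sign(π) = (−1)^170 = +1.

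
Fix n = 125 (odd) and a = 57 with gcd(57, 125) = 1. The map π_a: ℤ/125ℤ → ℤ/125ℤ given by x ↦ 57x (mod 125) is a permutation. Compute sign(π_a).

Orbit of 124 under x↦57x: [124, 68, 1, 57]… (length divides ord_125(57)).
Cycle type of π: 4×31 + 1; total 32 cycles.
sign(π) = (−1)^{n − #cycles} = (−1)^{125−32} = (−1)^93 = -1.
Zolotarev: (57|125) = -1, matching the cycle-count sign.

-1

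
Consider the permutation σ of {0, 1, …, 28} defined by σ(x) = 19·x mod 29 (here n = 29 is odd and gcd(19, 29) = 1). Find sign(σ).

Trace 26: π^k(26) = [26, 1, 19, 13, 15, 24, 21] for k=0..6.
2 cycles of lengths [28, 1].
n − c = 29 − 2 = 27; sign = (−1)^27 = -1.

-1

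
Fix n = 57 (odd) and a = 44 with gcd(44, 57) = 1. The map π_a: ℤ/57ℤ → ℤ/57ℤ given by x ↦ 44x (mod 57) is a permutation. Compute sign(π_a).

Start at x=44: 44 → 55 → 26 → 4 → 5 → 49 → 47 → … (one orbit).
Cycle lengths of π_44 on ℤ/57ℤ: [18, 18, 9, 9, 2, 1]; 6 cycles in total.
With 6 cycles on 57 points, sign = (−1)^{57−6} = -1.

-1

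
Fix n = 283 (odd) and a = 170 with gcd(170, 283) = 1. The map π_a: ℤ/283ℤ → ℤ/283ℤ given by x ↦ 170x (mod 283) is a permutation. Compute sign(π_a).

-1

Orbit of 65 under x↦170x: [65, 13, 229, 159, 145, 29, 119]… (length divides ord_283(170)).
2 cycles of lengths [282, 1].
283 − 2 = 281 transpositions; sign(π) = (−1)^281 = -1.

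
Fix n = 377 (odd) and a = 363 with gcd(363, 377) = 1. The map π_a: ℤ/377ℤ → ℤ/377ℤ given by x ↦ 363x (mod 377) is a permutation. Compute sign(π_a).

Start at x=170: 170 → 259 → 144 → 246 → 326 → 337 → 183 → … (one orbit).
Decompose π into cycles: lengths [28, 28, 28, 28, 28, 28, 28, 28, 28, 28, 28, 28, 28, 2, 2, 2, 2, 2, 2, 1] (20 cycles, including the fixed point 0).
n − c = 377 − 20 = 357; sign = (−1)^357 = -1.

-1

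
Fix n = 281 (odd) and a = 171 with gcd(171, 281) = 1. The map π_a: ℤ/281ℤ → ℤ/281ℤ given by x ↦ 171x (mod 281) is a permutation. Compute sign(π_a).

Trace 213: π^k(213) = [213, 174, 249, 148, 18, 268, 25] for k=0..6.
Decompose π into cycles: lengths [280, 1] (2 cycles, including the fixed point 0).
2 cycles on 281: each ℓ→(−1)^(ℓ−1), product (−1)^279 = -1.
Check: (171/281) = -1 by Zolotarev.

-1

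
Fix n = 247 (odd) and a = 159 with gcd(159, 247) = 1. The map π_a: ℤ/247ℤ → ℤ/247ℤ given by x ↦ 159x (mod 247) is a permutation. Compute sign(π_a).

+1

Trace 87: π^k(87) = [87, 1, 159] for k=0..2.
Cycle lengths of π_159 on ℤ/247ℤ: [3, 3, 3, 3, 3, 3, 3, 3, 3, 3, 3, 3, 3, 3, 3, 3, 3, 3, 3, 3, 3, 3, 3, 3, 3, 3, 3, 3, 3, 3, 3, 3, 3, 3, 3, 3, 3, 3, 3, 3, 3, 3, 3, 3, 3, 3, 3, 3, 3, 3, 3, 3, 3, 3, 3, 3, 3, 3, 3, 3, 3, 3, 3, 3, 3, 3, 3, 3, 3, 3, 3, 3, 3, 3, 3, 3, 3, 3, 3, 3, 3, 3, 1]; 83 cycles in total.
Σ(ℓ_i−1) = 247−83 = 164; sign = (−1)^164 = +1.
Check: (159/247) = +1 by Zolotarev.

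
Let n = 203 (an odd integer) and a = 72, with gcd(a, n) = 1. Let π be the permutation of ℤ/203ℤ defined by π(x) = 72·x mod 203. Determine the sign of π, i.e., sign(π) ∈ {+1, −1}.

-1

Orbit of 120 under x↦72x: [120, 114, 88, 43, 51, 18, 78]… (length divides ord_203(72)).
Cycle lengths of π_72 on ℤ/203ℤ: [84, 84, 28, 3, 3, 1]; 6 cycles in total.
203 − 6 = 197 transpositions; sign(π) = (−1)^197 = -1.
The Jacobi symbol (72|203) = -1 (Zolotarev) agrees.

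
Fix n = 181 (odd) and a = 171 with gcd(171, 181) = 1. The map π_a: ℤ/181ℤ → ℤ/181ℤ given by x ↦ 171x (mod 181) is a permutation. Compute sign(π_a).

-1

Trace 80: π^k(80) = [80, 105, 36, 2, 161, 19, 172] for k=0..6.
Decompose π into cycles: lengths [180, 1] (2 cycles, including the fixed point 0).
181 − 2 = 179 transpositions; sign(π) = (−1)^179 = -1.
Via Zolotarev, sign(π_{171}) = (171|181) = -1.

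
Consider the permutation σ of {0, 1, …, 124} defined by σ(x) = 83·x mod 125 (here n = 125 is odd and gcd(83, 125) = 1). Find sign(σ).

Trace 103: π^k(103) = [103, 49, 67, 61, 63, 104, 7] for k=0..6.
Cycle type of π: 100 + 20 + 4 + 1; total 4 cycles.
n − c = 125 − 4 = 121; sign = (−1)^121 = -1.

-1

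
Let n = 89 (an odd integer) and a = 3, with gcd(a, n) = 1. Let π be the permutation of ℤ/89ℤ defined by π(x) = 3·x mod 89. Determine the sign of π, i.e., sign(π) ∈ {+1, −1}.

-1

Trace 59: π^k(59) = [59, 88, 86, 80, 62, 8, 24] for k=0..6.
Decompose π into cycles: lengths [88, 1] (2 cycles, including the fixed point 0).
2 cycles on 89: each ℓ→(−1)^(ℓ−1), product (−1)^87 = -1.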